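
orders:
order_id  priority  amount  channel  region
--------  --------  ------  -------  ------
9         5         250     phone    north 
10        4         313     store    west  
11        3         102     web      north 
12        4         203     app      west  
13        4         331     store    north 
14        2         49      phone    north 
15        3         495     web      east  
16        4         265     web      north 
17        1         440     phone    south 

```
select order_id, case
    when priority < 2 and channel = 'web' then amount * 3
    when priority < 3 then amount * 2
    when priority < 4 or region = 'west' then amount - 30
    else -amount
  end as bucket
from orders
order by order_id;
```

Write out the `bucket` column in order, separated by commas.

-250, 283, 72, 173, -331, 98, 465, -265, 880

order_id=9: ELSE → -250
order_id=10: priority < 4 or region = 'west' → 283
order_id=11: priority < 4 or region = 'west' → 72
order_id=12: priority < 4 or region = 'west' → 173
order_id=13: ELSE → -331
order_id=14: priority < 3 → 98
order_id=15: priority < 4 or region = 'west' → 465
order_id=16: ELSE → -265
order_id=17: priority < 3 → 880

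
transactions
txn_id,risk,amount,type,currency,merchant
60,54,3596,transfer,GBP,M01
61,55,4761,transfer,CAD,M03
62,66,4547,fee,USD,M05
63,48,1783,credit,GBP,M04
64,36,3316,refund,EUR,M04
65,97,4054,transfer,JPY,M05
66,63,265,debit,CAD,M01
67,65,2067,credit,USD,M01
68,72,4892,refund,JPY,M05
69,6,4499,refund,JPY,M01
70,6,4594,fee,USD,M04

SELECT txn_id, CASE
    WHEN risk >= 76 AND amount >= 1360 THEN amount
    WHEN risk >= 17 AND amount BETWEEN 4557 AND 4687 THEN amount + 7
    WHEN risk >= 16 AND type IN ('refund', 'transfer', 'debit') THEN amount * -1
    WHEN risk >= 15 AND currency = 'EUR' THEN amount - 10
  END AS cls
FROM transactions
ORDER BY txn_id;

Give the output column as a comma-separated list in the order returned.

-3596, -4761, NULL, NULL, -3316, 4054, -265, NULL, -4892, NULL, NULL

txn_id=60: risk >= 16 AND type IN ('refund', 'transfer', 'debit') → -3596
txn_id=61: risk >= 16 AND type IN ('refund', 'transfer', 'debit') → -4761
txn_id=62: (no match → NULL) → NULL
txn_id=63: (no match → NULL) → NULL
txn_id=64: risk >= 16 AND type IN ('refund', 'transfer', 'debit') → -3316
txn_id=65: risk >= 76 AND amount >= 1360 → 4054
txn_id=66: risk >= 16 AND type IN ('refund', 'transfer', 'debit') → -265
txn_id=67: (no match → NULL) → NULL
txn_id=68: risk >= 16 AND type IN ('refund', 'transfer', 'debit') → -4892
txn_id=69: (no match → NULL) → NULL
txn_id=70: (no match → NULL) → NULL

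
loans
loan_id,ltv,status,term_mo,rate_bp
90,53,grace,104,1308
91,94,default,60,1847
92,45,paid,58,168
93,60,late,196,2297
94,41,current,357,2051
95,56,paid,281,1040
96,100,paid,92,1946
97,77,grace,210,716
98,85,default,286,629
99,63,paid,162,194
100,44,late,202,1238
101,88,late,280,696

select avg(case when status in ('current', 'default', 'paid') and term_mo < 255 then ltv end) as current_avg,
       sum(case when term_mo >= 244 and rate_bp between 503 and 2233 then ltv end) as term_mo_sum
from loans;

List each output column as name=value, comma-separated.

[current_avg: status in ('current', 'default', 'paid') and term_mo < 255]
loan_id=90: ✗
loan_id=91: ✓ → 94
loan_id=92: ✓ → 45
loan_id=93: ✗
loan_id=94: ✗
loan_id=95: ✗
loan_id=96: ✓ → 100
loan_id=97: ✗
loan_id=98: ✗
loan_id=99: ✓ → 63
loan_id=100: ✗
loan_id=101: ✗
current_avg = (94 + 45 + 100 + 63) / 4 = 75.5
—
[term_mo_sum: term_mo >= 244 and rate_bp between 503 and 2233]
loan_id=90: ✗
loan_id=91: ✗
loan_id=92: ✗
loan_id=93: ✗
loan_id=94: ✓ → 41
loan_id=95: ✓ → 56
loan_id=96: ✗
loan_id=97: ✗
loan_id=98: ✓ → 85
loan_id=99: ✗
loan_id=100: ✗
loan_id=101: ✓ → 88
term_mo_sum = 41 + 56 + 85 + 88 = 270

current_avg=75.5, term_mo_sum=270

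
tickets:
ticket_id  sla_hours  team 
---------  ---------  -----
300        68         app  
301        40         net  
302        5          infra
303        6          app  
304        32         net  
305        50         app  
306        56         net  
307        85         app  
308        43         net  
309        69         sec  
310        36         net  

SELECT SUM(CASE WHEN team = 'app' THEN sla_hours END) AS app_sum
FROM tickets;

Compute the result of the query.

209

ticket_id=300: ✓ → 68
ticket_id=301: ✗
ticket_id=302: ✗
ticket_id=303: ✓ → 6
ticket_id=304: ✗
ticket_id=305: ✓ → 50
ticket_id=306: ✗
ticket_id=307: ✓ → 85
ticket_id=308: ✗
ticket_id=309: ✗
ticket_id=310: ✗
app_sum = 68 + 6 + 50 + 85 = 209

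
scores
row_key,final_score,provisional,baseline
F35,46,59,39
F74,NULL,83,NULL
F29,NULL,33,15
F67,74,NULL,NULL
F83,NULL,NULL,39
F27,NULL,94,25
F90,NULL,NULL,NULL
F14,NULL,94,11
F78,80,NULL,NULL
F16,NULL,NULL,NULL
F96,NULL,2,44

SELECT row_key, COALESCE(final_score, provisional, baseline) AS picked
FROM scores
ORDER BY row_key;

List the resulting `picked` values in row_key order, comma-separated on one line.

row_key=F14: final_score=NULL, provisional=94 → 94
row_key=F16: final_score=NULL, provisional=NULL, baseline=NULL (all NULL) → NULL
row_key=F27: final_score=NULL, provisional=94 → 94
row_key=F29: final_score=NULL, provisional=33 → 33
row_key=F35: final_score=46 → 46
row_key=F67: final_score=74 → 74
row_key=F74: final_score=NULL, provisional=83 → 83
row_key=F78: final_score=80 → 80
row_key=F83: final_score=NULL, provisional=NULL, baseline=39 → 39
row_key=F90: final_score=NULL, provisional=NULL, baseline=NULL (all NULL) → NULL
row_key=F96: final_score=NULL, provisional=2 → 2

94, NULL, 94, 33, 46, 74, 83, 80, 39, NULL, 2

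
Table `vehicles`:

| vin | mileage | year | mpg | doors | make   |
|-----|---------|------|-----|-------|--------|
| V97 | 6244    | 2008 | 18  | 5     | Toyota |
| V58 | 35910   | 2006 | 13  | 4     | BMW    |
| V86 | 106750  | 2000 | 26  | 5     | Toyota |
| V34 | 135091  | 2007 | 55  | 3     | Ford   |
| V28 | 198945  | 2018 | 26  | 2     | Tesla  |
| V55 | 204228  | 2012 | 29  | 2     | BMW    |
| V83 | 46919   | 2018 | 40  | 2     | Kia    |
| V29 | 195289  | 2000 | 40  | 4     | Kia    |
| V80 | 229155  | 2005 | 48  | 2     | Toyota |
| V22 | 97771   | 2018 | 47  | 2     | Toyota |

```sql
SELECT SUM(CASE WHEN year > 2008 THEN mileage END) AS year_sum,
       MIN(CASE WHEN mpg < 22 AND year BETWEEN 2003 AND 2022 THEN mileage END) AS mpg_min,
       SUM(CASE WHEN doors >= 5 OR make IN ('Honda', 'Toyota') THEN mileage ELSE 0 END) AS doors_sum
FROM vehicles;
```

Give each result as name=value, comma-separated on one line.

year_sum=547863, mpg_min=6244, doors_sum=439920

[year_sum: year > 2008]
vin=V97: ✗
vin=V58: ✗
vin=V86: ✗
vin=V34: ✗
vin=V28: ✓ → 198945
vin=V55: ✓ → 204228
vin=V83: ✓ → 46919
vin=V29: ✗
vin=V80: ✗
vin=V22: ✓ → 97771
year_sum = 198945 + 204228 + 46919 + 97771 = 547863
—
[mpg_min: mpg < 22 AND year BETWEEN 2003 AND 2022]
vin=V97: ✓ → 6244
vin=V58: ✓ → 35910
vin=V86: ✗
vin=V34: ✗
vin=V28: ✗
vin=V55: ✗
vin=V83: ✗
vin=V29: ✗
vin=V80: ✗
vin=V22: ✗
mpg_min = MIN(6244, 35910) = 6244
—
[doors_sum: doors >= 5 OR make IN ('Honda', 'Toyota')]
vin=V97: ✓ → 6244
vin=V58: ✗
vin=V86: ✓ → 106750
vin=V34: ✗
vin=V28: ✗
vin=V55: ✗
vin=V83: ✗
vin=V29: ✗
vin=V80: ✓ → 229155
vin=V22: ✓ → 97771
doors_sum = 6244 + 106750 + 229155 + 97771 = 439920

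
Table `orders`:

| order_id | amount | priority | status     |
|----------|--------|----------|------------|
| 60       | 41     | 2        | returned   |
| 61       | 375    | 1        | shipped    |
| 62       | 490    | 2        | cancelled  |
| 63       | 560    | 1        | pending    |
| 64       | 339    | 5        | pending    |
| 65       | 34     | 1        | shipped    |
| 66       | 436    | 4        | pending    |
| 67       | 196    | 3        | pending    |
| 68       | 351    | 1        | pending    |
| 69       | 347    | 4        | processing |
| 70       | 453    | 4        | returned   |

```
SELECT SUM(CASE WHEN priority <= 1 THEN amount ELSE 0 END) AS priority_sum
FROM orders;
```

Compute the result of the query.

order_id=60: ✗
order_id=61: ✓ → 375
order_id=62: ✗
order_id=63: ✓ → 560
order_id=64: ✗
order_id=65: ✓ → 34
order_id=66: ✗
order_id=67: ✗
order_id=68: ✓ → 351
order_id=69: ✗
order_id=70: ✗
priority_sum = 375 + 560 + 34 + 351 = 1320

1320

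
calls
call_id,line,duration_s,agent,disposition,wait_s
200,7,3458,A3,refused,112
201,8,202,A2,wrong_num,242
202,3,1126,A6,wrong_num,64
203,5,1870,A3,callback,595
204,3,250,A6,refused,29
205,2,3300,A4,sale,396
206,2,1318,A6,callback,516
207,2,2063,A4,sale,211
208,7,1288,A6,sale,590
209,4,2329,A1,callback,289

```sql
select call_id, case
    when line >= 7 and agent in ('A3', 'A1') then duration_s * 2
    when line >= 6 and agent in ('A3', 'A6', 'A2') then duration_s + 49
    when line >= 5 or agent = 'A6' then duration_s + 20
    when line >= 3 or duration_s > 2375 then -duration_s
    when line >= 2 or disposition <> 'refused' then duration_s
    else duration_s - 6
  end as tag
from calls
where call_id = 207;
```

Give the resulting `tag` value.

2063

call_id = 207: line=2, duration_s=2063, agent=A4, disposition=sale, wait_s=211.
line >= 7 and agent in ('A3', 'A1') → false
line >= 6 and agent in ('A3', 'A6', 'A2') → false
line >= 5 or agent = 'A6' → false
line >= 3 or duration_s > 2375 → false
line >= 2 or disposition <> 'refused' → true → 2063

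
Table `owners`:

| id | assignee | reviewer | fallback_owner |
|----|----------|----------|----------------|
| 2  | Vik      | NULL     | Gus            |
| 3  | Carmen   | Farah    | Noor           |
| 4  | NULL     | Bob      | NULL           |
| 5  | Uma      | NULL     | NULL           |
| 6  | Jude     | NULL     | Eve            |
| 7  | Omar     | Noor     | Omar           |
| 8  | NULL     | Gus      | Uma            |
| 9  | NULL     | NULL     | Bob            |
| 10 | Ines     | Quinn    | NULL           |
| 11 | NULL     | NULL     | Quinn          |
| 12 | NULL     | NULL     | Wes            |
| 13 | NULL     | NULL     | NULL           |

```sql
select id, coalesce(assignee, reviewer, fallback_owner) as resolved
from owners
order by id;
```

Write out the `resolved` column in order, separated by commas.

Vik, Carmen, Bob, Uma, Jude, Omar, Gus, Bob, Ines, Quinn, Wes, NULL

id=2: assignee=Vik → Vik
id=3: assignee=Carmen → Carmen
id=4: assignee=NULL, reviewer=Bob → Bob
id=5: assignee=Uma → Uma
id=6: assignee=Jude → Jude
id=7: assignee=Omar → Omar
id=8: assignee=NULL, reviewer=Gus → Gus
id=9: assignee=NULL, reviewer=NULL, fallback_owner=Bob → Bob
id=10: assignee=Ines → Ines
id=11: assignee=NULL, reviewer=NULL, fallback_owner=Quinn → Quinn
id=12: assignee=NULL, reviewer=NULL, fallback_owner=Wes → Wes
id=13: assignee=NULL, reviewer=NULL, fallback_owner=NULL (all NULL) → NULL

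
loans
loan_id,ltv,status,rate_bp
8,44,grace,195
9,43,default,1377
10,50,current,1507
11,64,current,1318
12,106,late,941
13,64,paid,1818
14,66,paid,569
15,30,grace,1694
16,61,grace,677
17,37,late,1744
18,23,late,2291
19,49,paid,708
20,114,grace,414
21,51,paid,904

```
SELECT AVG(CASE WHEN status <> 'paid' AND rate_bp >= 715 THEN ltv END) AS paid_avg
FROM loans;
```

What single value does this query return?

loan_id=8: ✗
loan_id=9: ✓ → 43
loan_id=10: ✓ → 50
loan_id=11: ✓ → 64
loan_id=12: ✓ → 106
loan_id=13: ✗
loan_id=14: ✗
loan_id=15: ✓ → 30
loan_id=16: ✗
loan_id=17: ✓ → 37
loan_id=18: ✓ → 23
loan_id=19: ✗
loan_id=20: ✗
loan_id=21: ✗
paid_avg = (43 + 50 + 64 + 106 + 30 + 37 + 23) / 7 = 50.4285714286

50.4285714286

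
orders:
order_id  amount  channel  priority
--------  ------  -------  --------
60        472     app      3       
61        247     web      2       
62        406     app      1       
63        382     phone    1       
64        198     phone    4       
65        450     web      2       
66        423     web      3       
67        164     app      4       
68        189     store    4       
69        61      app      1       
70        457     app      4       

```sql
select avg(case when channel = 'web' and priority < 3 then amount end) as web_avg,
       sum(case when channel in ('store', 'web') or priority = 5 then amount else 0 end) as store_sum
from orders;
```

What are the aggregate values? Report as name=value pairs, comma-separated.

web_avg=348.5, store_sum=1309

[web_avg: channel = 'web' and priority < 3]
order_id=60: ✗
order_id=61: ✓ → 247
order_id=62: ✗
order_id=63: ✗
order_id=64: ✗
order_id=65: ✓ → 450
order_id=66: ✗
order_id=67: ✗
order_id=68: ✗
order_id=69: ✗
order_id=70: ✗
web_avg = (247 + 450) / 2 = 348.5
—
[store_sum: channel in ('store', 'web') or priority = 5]
order_id=60: ✗
order_id=61: ✓ → 247
order_id=62: ✗
order_id=63: ✗
order_id=64: ✗
order_id=65: ✓ → 450
order_id=66: ✓ → 423
order_id=67: ✗
order_id=68: ✓ → 189
order_id=69: ✗
order_id=70: ✗
store_sum = 247 + 450 + 423 + 189 = 1309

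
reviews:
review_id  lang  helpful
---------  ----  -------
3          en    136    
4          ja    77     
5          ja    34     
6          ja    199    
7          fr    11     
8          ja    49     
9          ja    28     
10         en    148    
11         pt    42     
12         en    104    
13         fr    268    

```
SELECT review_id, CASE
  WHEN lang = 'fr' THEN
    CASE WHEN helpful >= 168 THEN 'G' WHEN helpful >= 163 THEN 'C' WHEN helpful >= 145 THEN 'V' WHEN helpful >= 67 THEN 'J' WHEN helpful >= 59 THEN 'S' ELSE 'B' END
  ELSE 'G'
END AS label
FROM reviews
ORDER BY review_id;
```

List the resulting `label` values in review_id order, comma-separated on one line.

G, G, G, G, B, G, G, G, G, G, G

review_id=3: lang='en' → outer ELSE → G
review_id=4: lang='ja' → outer ELSE → G
review_id=5: lang='ja' → outer ELSE → G
review_id=6: lang='ja' → outer ELSE → G
review_id=7: lang='fr' → inner[ELSE] → B
review_id=8: lang='ja' → outer ELSE → G
review_id=9: lang='ja' → outer ELSE → G
review_id=10: lang='en' → outer ELSE → G
review_id=11: lang='pt' → outer ELSE → G
review_id=12: lang='en' → outer ELSE → G
review_id=13: lang='fr' → inner[helpful >= 168] → G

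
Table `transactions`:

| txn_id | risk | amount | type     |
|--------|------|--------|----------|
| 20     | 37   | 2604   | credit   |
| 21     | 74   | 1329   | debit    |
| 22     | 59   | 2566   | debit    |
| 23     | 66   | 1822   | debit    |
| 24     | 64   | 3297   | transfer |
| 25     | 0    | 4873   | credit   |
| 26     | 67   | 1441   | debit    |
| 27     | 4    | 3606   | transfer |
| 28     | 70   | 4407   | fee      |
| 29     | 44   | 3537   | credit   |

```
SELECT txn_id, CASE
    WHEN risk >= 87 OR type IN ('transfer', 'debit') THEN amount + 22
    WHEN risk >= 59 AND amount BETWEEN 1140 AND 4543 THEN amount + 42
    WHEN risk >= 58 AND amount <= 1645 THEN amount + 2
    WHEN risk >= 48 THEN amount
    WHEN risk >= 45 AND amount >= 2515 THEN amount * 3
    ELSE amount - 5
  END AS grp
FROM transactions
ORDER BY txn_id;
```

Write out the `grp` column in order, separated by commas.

txn_id=20: ELSE → 2599
txn_id=21: risk >= 87 OR type IN ('transfer', 'debit') → 1351
txn_id=22: risk >= 87 OR type IN ('transfer', 'debit') → 2588
txn_id=23: risk >= 87 OR type IN ('transfer', 'debit') → 1844
txn_id=24: risk >= 87 OR type IN ('transfer', 'debit') → 3319
txn_id=25: ELSE → 4868
txn_id=26: risk >= 87 OR type IN ('transfer', 'debit') → 1463
txn_id=27: risk >= 87 OR type IN ('transfer', 'debit') → 3628
txn_id=28: risk >= 59 AND amount BETWEEN 1140 AND 4543 → 4449
txn_id=29: ELSE → 3532

2599, 1351, 2588, 1844, 3319, 4868, 1463, 3628, 4449, 3532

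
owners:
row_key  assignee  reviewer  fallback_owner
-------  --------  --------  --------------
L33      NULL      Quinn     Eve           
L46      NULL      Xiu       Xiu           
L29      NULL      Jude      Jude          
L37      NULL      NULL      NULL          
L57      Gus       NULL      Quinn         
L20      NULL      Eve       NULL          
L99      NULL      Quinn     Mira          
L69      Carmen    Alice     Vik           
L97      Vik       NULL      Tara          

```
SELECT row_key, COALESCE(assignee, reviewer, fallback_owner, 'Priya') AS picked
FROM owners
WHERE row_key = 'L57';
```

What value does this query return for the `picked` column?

Gus

row_key = L57: assignee=Gus, reviewer=NULL, fallback_owner=Quinn.
assignee=Gus → Gus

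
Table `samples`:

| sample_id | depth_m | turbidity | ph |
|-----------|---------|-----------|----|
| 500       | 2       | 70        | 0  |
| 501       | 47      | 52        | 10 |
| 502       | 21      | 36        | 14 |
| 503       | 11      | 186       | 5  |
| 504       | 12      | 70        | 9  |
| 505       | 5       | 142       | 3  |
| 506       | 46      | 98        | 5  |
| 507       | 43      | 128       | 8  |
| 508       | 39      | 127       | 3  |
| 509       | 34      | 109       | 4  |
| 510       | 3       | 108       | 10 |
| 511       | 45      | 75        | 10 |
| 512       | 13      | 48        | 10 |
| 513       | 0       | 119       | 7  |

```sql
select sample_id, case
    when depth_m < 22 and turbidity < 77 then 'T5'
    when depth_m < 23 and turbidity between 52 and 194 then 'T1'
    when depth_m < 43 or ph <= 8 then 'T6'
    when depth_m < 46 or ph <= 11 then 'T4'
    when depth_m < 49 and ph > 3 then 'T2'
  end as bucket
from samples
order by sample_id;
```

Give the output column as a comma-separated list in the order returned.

T5, T4, T5, T1, T5, T1, T6, T6, T6, T6, T1, T4, T5, T1

sample_id=500: depth_m < 22 and turbidity < 77 → T5
sample_id=501: depth_m < 46 or ph <= 11 → T4
sample_id=502: depth_m < 22 and turbidity < 77 → T5
sample_id=503: depth_m < 23 and turbidity between 52 and 194 → T1
sample_id=504: depth_m < 22 and turbidity < 77 → T5
sample_id=505: depth_m < 23 and turbidity between 52 and 194 → T1
sample_id=506: depth_m < 43 or ph <= 8 → T6
sample_id=507: depth_m < 43 or ph <= 8 → T6
sample_id=508: depth_m < 43 or ph <= 8 → T6
sample_id=509: depth_m < 43 or ph <= 8 → T6
sample_id=510: depth_m < 23 and turbidity between 52 and 194 → T1
sample_id=511: depth_m < 46 or ph <= 11 → T4
sample_id=512: depth_m < 22 and turbidity < 77 → T5
sample_id=513: depth_m < 23 and turbidity between 52 and 194 → T1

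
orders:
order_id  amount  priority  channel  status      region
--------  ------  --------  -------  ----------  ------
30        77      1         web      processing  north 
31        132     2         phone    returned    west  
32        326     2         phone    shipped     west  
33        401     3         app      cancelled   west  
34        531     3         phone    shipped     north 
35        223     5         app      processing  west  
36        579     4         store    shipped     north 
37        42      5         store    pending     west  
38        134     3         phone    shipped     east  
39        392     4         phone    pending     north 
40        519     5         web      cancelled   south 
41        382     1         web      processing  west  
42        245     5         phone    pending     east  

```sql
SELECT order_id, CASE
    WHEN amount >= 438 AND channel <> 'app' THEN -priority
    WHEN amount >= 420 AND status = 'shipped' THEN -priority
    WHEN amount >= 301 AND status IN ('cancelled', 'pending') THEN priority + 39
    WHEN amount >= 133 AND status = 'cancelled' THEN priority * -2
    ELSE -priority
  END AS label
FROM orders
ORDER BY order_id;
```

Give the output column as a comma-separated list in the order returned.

order_id=30: ELSE → -1
order_id=31: ELSE → -2
order_id=32: ELSE → -2
order_id=33: amount >= 301 AND status IN ('cancelled', 'pending') → 42
order_id=34: amount >= 438 AND channel <> 'app' → -3
order_id=35: ELSE → -5
order_id=36: amount >= 438 AND channel <> 'app' → -4
order_id=37: ELSE → -5
order_id=38: ELSE → -3
order_id=39: amount >= 301 AND status IN ('cancelled', 'pending') → 43
order_id=40: amount >= 438 AND channel <> 'app' → -5
order_id=41: ELSE → -1
order_id=42: ELSE → -5

-1, -2, -2, 42, -3, -5, -4, -5, -3, 43, -5, -1, -5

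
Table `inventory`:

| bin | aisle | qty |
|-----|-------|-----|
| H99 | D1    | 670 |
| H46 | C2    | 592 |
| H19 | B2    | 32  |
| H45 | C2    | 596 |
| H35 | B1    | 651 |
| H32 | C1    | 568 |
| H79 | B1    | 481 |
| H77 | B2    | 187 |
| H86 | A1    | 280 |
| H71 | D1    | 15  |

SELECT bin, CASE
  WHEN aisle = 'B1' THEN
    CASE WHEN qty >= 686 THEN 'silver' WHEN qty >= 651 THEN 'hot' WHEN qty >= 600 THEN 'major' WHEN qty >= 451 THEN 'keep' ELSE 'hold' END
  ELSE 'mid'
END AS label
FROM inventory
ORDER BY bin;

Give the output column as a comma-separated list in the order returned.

bin=H19: aisle='B2' → outer ELSE → mid
bin=H32: aisle='C1' → outer ELSE → mid
bin=H35: aisle='B1' → inner[qty >= 651] → hot
bin=H45: aisle='C2' → outer ELSE → mid
bin=H46: aisle='C2' → outer ELSE → mid
bin=H71: aisle='D1' → outer ELSE → mid
bin=H77: aisle='B2' → outer ELSE → mid
bin=H79: aisle='B1' → inner[qty >= 451] → keep
bin=H86: aisle='A1' → outer ELSE → mid
bin=H99: aisle='D1' → outer ELSE → mid

mid, mid, hot, mid, mid, mid, mid, keep, mid, mid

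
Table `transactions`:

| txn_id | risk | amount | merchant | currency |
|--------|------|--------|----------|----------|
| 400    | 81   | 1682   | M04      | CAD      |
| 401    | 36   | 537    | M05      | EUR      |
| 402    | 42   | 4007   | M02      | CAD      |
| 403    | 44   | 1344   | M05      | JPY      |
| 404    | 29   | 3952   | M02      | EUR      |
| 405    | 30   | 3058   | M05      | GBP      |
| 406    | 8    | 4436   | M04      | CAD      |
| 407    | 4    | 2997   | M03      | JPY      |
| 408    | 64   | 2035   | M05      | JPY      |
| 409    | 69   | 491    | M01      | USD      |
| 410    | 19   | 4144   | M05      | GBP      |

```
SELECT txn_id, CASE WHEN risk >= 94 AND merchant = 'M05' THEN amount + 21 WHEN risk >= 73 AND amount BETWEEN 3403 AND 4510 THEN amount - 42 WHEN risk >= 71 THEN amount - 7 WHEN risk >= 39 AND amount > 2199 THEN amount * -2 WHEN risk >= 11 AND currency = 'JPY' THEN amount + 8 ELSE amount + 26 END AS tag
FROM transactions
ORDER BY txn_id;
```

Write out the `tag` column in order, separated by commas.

txn_id=400: risk >= 71 → 1675
txn_id=401: ELSE → 563
txn_id=402: risk >= 39 AND amount > 2199 → -8014
txn_id=403: risk >= 11 AND currency = 'JPY' → 1352
txn_id=404: ELSE → 3978
txn_id=405: ELSE → 3084
txn_id=406: ELSE → 4462
txn_id=407: ELSE → 3023
txn_id=408: risk >= 11 AND currency = 'JPY' → 2043
txn_id=409: ELSE → 517
txn_id=410: ELSE → 4170

1675, 563, -8014, 1352, 3978, 3084, 4462, 3023, 2043, 517, 4170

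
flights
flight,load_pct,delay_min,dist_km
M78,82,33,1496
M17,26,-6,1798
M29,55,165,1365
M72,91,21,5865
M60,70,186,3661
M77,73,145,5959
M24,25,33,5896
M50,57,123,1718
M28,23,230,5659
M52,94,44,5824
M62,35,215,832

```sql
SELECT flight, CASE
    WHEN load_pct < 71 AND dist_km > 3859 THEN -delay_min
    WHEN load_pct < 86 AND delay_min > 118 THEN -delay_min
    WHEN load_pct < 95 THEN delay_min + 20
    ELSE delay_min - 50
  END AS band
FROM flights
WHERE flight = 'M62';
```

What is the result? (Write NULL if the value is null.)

-215

flight = M62: load_pct=35, delay_min=215, dist_km=832.
load_pct < 71 AND dist_km > 3859 → false
load_pct < 86 AND delay_min > 118 → true → -215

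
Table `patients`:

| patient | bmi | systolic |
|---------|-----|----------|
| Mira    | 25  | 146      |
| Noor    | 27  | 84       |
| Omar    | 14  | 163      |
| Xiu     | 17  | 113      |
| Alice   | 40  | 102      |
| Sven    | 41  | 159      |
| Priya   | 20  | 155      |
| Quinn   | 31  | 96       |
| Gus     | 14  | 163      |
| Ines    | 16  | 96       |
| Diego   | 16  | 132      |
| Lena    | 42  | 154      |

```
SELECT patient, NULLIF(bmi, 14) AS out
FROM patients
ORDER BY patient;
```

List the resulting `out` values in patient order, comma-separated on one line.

patient=Alice: bmi=40 vs 14: differ → 40
patient=Diego: bmi=16 vs 14: differ → 16
patient=Gus: bmi=14 vs 14: equal → NULL
patient=Ines: bmi=16 vs 14: differ → 16
patient=Lena: bmi=42 vs 14: differ → 42
patient=Mira: bmi=25 vs 14: differ → 25
patient=Noor: bmi=27 vs 14: differ → 27
patient=Omar: bmi=14 vs 14: equal → NULL
patient=Priya: bmi=20 vs 14: differ → 20
patient=Quinn: bmi=31 vs 14: differ → 31
patient=Sven: bmi=41 vs 14: differ → 41
patient=Xiu: bmi=17 vs 14: differ → 17

40, 16, NULL, 16, 42, 25, 27, NULL, 20, 31, 41, 17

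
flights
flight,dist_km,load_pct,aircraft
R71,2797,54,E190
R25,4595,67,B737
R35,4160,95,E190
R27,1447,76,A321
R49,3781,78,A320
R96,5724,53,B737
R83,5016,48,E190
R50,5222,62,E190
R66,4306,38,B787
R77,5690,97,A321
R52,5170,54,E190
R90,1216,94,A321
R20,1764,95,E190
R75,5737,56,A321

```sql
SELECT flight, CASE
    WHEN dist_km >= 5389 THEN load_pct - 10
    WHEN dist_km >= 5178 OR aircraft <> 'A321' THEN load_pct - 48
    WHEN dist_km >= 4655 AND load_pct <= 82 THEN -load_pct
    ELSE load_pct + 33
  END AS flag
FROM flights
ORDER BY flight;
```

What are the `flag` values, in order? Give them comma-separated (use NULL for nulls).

47, 19, 109, 47, 30, 14, 6, -10, 6, 46, 87, 0, 127, 43

flight=R20: dist_km >= 5178 OR aircraft <> 'A321' → 47
flight=R25: dist_km >= 5178 OR aircraft <> 'A321' → 19
flight=R27: ELSE → 109
flight=R35: dist_km >= 5178 OR aircraft <> 'A321' → 47
flight=R49: dist_km >= 5178 OR aircraft <> 'A321' → 30
flight=R50: dist_km >= 5178 OR aircraft <> 'A321' → 14
flight=R52: dist_km >= 5178 OR aircraft <> 'A321' → 6
flight=R66: dist_km >= 5178 OR aircraft <> 'A321' → -10
flight=R71: dist_km >= 5178 OR aircraft <> 'A321' → 6
flight=R75: dist_km >= 5389 → 46
flight=R77: dist_km >= 5389 → 87
flight=R83: dist_km >= 5178 OR aircraft <> 'A321' → 0
flight=R90: ELSE → 127
flight=R96: dist_km >= 5389 → 43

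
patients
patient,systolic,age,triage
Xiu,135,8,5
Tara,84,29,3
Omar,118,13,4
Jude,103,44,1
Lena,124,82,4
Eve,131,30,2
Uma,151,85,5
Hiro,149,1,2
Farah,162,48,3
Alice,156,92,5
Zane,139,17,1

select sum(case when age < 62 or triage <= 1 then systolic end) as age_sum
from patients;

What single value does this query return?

1021

patient=Xiu: ✓ → 135
patient=Tara: ✓ → 84
patient=Omar: ✓ → 118
patient=Jude: ✓ → 103
patient=Lena: ✗
patient=Eve: ✓ → 131
patient=Uma: ✗
patient=Hiro: ✓ → 149
patient=Farah: ✓ → 162
patient=Alice: ✗
patient=Zane: ✓ → 139
age_sum = 135 + 84 + 118 + 103 + 131 + 149 + 162 + 139 = 1021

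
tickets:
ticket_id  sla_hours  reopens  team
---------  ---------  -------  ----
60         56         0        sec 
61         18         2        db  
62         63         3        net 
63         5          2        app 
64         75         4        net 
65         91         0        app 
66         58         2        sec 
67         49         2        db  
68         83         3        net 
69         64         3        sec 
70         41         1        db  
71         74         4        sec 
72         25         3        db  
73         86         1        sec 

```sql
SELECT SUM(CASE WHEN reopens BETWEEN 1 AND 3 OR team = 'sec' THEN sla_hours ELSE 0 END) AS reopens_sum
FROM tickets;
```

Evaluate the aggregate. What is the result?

ticket_id=60: ✓ → 56
ticket_id=61: ✓ → 18
ticket_id=62: ✓ → 63
ticket_id=63: ✓ → 5
ticket_id=64: ✗
ticket_id=65: ✗
ticket_id=66: ✓ → 58
ticket_id=67: ✓ → 49
ticket_id=68: ✓ → 83
ticket_id=69: ✓ → 64
ticket_id=70: ✓ → 41
ticket_id=71: ✓ → 74
ticket_id=72: ✓ → 25
ticket_id=73: ✓ → 86
reopens_sum = 56 + 18 + 63 + 5 + 58 + 49 + 83 + 64 + 41 + 74 + 25 + 86 = 622

622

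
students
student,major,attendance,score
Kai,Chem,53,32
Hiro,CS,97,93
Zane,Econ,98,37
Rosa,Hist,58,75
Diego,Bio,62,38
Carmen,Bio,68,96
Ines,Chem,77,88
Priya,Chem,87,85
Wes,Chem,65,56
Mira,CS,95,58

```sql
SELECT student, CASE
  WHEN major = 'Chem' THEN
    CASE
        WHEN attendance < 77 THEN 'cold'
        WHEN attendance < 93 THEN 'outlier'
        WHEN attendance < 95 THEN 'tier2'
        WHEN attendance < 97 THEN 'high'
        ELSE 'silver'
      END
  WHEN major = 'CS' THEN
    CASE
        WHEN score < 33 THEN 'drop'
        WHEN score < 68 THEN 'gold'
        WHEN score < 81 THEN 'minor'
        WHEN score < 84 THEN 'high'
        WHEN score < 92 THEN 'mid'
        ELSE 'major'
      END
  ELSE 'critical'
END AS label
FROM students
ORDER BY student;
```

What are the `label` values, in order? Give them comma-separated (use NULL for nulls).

critical, critical, major, outlier, cold, gold, outlier, critical, cold, critical

student=Carmen: major='Bio' → outer ELSE → critical
student=Diego: major='Bio' → outer ELSE → critical
student=Hiro: major='CS' → inner[ELSE] → major
student=Ines: major='Chem' → inner[attendance < 93] → outlier
student=Kai: major='Chem' → inner[attendance < 77] → cold
student=Mira: major='CS' → inner[score < 68] → gold
student=Priya: major='Chem' → inner[attendance < 93] → outlier
student=Rosa: major='Hist' → outer ELSE → critical
student=Wes: major='Chem' → inner[attendance < 77] → cold
student=Zane: major='Econ' → outer ELSE → critical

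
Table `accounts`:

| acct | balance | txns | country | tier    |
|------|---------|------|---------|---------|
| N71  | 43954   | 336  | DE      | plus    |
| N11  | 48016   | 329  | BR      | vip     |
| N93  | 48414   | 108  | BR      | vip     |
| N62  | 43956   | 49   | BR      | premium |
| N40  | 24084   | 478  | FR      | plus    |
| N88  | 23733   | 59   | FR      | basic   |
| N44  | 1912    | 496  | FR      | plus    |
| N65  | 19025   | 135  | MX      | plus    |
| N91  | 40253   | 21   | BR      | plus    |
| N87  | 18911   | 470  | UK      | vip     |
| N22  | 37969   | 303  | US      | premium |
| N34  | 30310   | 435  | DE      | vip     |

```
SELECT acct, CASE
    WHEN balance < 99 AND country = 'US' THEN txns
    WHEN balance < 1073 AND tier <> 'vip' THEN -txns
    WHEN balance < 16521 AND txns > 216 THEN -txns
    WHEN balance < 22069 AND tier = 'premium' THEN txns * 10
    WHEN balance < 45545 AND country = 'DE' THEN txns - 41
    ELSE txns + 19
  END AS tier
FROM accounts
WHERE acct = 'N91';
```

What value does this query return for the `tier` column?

40

acct = N91: balance=40253, txns=21, country=BR, tier=plus.
balance < 99 AND country = 'US' → false
balance < 1073 AND tier <> 'vip' → false
balance < 16521 AND txns > 216 → false
balance < 22069 AND tier = 'premium' → false
balance < 45545 AND country = 'DE' → false
No prior WHEN matched → ELSE → 40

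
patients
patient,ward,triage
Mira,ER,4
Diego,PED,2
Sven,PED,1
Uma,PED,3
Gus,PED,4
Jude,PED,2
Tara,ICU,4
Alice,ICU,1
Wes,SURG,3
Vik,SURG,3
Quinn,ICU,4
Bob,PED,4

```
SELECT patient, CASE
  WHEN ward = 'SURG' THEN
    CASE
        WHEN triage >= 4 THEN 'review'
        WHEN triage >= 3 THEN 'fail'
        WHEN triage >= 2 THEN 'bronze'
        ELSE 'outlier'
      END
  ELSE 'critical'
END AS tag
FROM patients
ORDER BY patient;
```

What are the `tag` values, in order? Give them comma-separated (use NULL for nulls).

critical, critical, critical, critical, critical, critical, critical, critical, critical, critical, fail, fail

patient=Alice: ward='ICU' → outer ELSE → critical
patient=Bob: ward='PED' → outer ELSE → critical
patient=Diego: ward='PED' → outer ELSE → critical
patient=Gus: ward='PED' → outer ELSE → critical
patient=Jude: ward='PED' → outer ELSE → critical
patient=Mira: ward='ER' → outer ELSE → critical
patient=Quinn: ward='ICU' → outer ELSE → critical
patient=Sven: ward='PED' → outer ELSE → critical
patient=Tara: ward='ICU' → outer ELSE → critical
patient=Uma: ward='PED' → outer ELSE → critical
patient=Vik: ward='SURG' → inner[triage >= 3] → fail
patient=Wes: ward='SURG' → inner[triage >= 3] → fail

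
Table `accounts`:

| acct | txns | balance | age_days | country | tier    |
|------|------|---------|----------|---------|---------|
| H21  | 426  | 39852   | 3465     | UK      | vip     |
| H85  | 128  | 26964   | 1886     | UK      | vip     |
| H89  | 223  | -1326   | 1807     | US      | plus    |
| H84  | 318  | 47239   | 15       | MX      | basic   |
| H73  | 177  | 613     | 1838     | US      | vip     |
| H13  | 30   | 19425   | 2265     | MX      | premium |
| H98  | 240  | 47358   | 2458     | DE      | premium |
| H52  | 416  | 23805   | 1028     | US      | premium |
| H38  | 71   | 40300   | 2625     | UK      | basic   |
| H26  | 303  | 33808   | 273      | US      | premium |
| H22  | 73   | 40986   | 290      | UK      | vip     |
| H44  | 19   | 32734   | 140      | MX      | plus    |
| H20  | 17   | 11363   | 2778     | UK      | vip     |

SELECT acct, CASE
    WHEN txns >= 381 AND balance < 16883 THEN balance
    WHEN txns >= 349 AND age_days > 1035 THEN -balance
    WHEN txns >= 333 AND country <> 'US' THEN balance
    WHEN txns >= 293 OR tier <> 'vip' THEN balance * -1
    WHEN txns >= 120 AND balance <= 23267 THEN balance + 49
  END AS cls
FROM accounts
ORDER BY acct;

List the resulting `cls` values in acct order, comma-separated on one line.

acct=H13: txns >= 293 OR tier <> 'vip' → -19425
acct=H20: (no match → NULL) → NULL
acct=H21: txns >= 349 AND age_days > 1035 → -39852
acct=H22: (no match → NULL) → NULL
acct=H26: txns >= 293 OR tier <> 'vip' → -33808
acct=H38: txns >= 293 OR tier <> 'vip' → -40300
acct=H44: txns >= 293 OR tier <> 'vip' → -32734
acct=H52: txns >= 293 OR tier <> 'vip' → -23805
acct=H73: txns >= 120 AND balance <= 23267 → 662
acct=H84: txns >= 293 OR tier <> 'vip' → -47239
acct=H85: (no match → NULL) → NULL
acct=H89: txns >= 293 OR tier <> 'vip' → 1326
acct=H98: txns >= 293 OR tier <> 'vip' → -47358

-19425, NULL, -39852, NULL, -33808, -40300, -32734, -23805, 662, -47239, NULL, 1326, -47358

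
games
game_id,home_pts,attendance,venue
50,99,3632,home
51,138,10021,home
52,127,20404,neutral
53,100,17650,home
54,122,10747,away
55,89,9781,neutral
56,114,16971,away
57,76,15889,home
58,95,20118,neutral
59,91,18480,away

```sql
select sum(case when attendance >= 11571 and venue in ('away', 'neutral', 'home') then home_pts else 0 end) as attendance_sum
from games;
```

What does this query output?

603

game_id=50: ✗
game_id=51: ✗
game_id=52: ✓ → 127
game_id=53: ✓ → 100
game_id=54: ✗
game_id=55: ✗
game_id=56: ✓ → 114
game_id=57: ✓ → 76
game_id=58: ✓ → 95
game_id=59: ✓ → 91
attendance_sum = 127 + 100 + 114 + 76 + 95 + 91 = 603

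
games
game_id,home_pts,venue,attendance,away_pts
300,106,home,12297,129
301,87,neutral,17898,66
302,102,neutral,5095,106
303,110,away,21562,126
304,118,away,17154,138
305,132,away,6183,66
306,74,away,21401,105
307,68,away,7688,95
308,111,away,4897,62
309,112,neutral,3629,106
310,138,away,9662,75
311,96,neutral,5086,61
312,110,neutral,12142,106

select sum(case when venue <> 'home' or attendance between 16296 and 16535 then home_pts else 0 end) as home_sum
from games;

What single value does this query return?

1258

game_id=300: ✗
game_id=301: ✓ → 87
game_id=302: ✓ → 102
game_id=303: ✓ → 110
game_id=304: ✓ → 118
game_id=305: ✓ → 132
game_id=306: ✓ → 74
game_id=307: ✓ → 68
game_id=308: ✓ → 111
game_id=309: ✓ → 112
game_id=310: ✓ → 138
game_id=311: ✓ → 96
game_id=312: ✓ → 110
home_sum = 87 + 102 + 110 + 118 + 132 + 74 + 68 + 111 + 112 + 138 + 96 + 110 = 1258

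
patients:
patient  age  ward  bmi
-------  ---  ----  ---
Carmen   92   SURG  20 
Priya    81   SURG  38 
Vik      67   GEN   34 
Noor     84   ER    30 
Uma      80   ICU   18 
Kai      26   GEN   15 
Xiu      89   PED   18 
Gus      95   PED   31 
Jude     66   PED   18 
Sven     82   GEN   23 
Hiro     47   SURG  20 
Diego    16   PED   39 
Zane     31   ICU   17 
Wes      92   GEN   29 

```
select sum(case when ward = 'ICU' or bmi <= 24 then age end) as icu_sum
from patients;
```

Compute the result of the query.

513

patient=Carmen: ✓ → 92
patient=Priya: ✗
patient=Vik: ✗
patient=Noor: ✗
patient=Uma: ✓ → 80
patient=Kai: ✓ → 26
patient=Xiu: ✓ → 89
patient=Gus: ✗
patient=Jude: ✓ → 66
patient=Sven: ✓ → 82
patient=Hiro: ✓ → 47
patient=Diego: ✗
patient=Zane: ✓ → 31
patient=Wes: ✗
icu_sum = 92 + 80 + 26 + 89 + 66 + 82 + 47 + 31 = 513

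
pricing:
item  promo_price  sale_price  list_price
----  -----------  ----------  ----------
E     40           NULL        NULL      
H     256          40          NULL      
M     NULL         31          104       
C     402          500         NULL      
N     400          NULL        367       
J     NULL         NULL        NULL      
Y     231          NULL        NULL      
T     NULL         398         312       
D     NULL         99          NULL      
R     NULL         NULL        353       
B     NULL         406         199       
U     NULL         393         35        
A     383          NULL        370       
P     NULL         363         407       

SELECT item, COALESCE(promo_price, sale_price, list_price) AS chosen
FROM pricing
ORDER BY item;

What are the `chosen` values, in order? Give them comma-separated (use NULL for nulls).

item=A: promo_price=383 → 383
item=B: promo_price=NULL, sale_price=406 → 406
item=C: promo_price=402 → 402
item=D: promo_price=NULL, sale_price=99 → 99
item=E: promo_price=40 → 40
item=H: promo_price=256 → 256
item=J: promo_price=NULL, sale_price=NULL, list_price=NULL (all NULL) → NULL
item=M: promo_price=NULL, sale_price=31 → 31
item=N: promo_price=400 → 400
item=P: promo_price=NULL, sale_price=363 → 363
item=R: promo_price=NULL, sale_price=NULL, list_price=353 → 353
item=T: promo_price=NULL, sale_price=398 → 398
item=U: promo_price=NULL, sale_price=393 → 393
item=Y: promo_price=231 → 231

383, 406, 402, 99, 40, 256, NULL, 31, 400, 363, 353, 398, 393, 231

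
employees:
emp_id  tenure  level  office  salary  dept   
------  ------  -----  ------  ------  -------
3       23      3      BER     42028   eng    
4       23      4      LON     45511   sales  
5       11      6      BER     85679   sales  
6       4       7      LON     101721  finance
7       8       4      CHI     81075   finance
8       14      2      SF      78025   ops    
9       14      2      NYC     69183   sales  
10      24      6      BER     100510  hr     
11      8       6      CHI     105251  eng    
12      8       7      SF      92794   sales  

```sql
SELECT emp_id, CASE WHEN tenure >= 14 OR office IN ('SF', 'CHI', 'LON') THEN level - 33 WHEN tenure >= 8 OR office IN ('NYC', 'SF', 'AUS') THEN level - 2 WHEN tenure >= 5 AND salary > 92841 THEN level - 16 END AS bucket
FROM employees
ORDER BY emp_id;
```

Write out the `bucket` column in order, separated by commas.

emp_id=3: tenure >= 14 OR office IN ('SF', 'CHI', 'LON') → -30
emp_id=4: tenure >= 14 OR office IN ('SF', 'CHI', 'LON') → -29
emp_id=5: tenure >= 8 OR office IN ('NYC', 'SF', 'AUS') → 4
emp_id=6: tenure >= 14 OR office IN ('SF', 'CHI', 'LON') → -26
emp_id=7: tenure >= 14 OR office IN ('SF', 'CHI', 'LON') → -29
emp_id=8: tenure >= 14 OR office IN ('SF', 'CHI', 'LON') → -31
emp_id=9: tenure >= 14 OR office IN ('SF', 'CHI', 'LON') → -31
emp_id=10: tenure >= 14 OR office IN ('SF', 'CHI', 'LON') → -27
emp_id=11: tenure >= 14 OR office IN ('SF', 'CHI', 'LON') → -27
emp_id=12: tenure >= 14 OR office IN ('SF', 'CHI', 'LON') → -26

-30, -29, 4, -26, -29, -31, -31, -27, -27, -26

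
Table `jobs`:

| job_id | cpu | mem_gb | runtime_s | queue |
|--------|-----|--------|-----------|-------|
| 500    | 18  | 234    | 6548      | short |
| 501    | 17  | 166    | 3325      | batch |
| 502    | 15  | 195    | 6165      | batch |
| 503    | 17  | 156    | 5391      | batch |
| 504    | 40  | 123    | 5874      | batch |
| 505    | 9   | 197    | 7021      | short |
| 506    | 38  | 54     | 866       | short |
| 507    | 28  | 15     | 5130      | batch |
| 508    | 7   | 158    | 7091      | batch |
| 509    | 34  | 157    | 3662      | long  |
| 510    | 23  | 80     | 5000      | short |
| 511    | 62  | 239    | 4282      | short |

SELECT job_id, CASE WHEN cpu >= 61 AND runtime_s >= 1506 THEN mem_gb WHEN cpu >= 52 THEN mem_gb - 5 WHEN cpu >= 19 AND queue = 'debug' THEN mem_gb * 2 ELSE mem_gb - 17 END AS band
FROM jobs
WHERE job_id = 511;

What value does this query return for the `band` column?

job_id = 511: cpu=62, mem_gb=239, runtime_s=4282, queue=short.
cpu >= 61 AND runtime_s >= 1506 → true → 239

239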